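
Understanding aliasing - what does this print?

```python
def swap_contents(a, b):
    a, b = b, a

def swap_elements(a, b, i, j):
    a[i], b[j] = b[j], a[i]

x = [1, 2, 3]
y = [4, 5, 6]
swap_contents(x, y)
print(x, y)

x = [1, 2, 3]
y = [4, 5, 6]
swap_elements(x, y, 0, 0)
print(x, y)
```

Key concept: parameter rebinding vs mutation.
Step by step:
`x = [1, 2, 3]` → x = [1, 2, 3]
`y = [4, 5, 6]` → y = [4, 5, 6]
`swap_contents(x, y)` → no visible change to tracked variables
`print(x, y)` → prints [1, 2, 3] [4, 5, 6]
`x = [1, 2, 3]` → x = [1, 2, 3]
`y = [4, 5, 6]` → y = [4, 5, 6]
`swap_elements(x, y, 0, 0)` → x = [4, 2, 3]; y = [1, 5, 6]
`print(x, y)` → prints [4, 2, 3] [1, 5, 6]

Answer:
[1, 2, 3] [4, 5, 6]
[4, 2, 3] [1, 5, 6]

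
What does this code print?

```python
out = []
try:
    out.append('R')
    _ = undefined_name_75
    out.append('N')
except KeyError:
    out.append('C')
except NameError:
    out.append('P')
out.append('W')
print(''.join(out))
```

Execution trace: 'R' (try body) → 'P' (except NameError) → 'W' (after the try/except). Output: RPW

Answer: RPW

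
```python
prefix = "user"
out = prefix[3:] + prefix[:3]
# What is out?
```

Trace:
`prefix = "user"` → prefix = 'user'
`out = prefix[3:] + prefix[:3]` → out = 'ruse'
So out = 'ruse'

Answer: 'ruse'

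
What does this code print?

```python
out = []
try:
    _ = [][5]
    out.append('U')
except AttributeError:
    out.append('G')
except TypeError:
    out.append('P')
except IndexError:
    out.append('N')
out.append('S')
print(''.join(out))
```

Execution trace: 'N' (except IndexError) → 'S' (after the try/except). Output: NS

Answer: NS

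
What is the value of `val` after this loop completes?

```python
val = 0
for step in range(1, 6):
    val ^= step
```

XOR of 1 to 5
`val` takes the values: 0 → 1 → 3 → 0 → 4 → 1

Answer: 1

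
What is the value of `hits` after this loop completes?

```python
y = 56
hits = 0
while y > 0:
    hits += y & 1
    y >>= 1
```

Count set bits in 56 (binary: 0b111000)
`hits` takes the values: 0 → 1 → 2 → 3

Answer: 3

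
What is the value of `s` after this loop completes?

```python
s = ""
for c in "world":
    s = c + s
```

Reverse 'world'
`s` takes the values: "" → "w" → "ow" → "row" → "lrow" → "dlrow"

Answer: "dlrow"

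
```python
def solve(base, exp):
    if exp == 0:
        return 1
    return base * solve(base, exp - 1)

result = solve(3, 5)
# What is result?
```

solve(3, 5) = 3 * 3 * 3 * 3 * 3 = 243

Answer: 243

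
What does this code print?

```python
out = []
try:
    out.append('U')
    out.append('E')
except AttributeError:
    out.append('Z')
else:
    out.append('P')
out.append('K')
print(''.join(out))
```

Execution trace: 'U' (try body) → 'E' (try body, no exception) → 'P' (else) → 'K' (after the try/except). Output: UEPK

Answer: UEPK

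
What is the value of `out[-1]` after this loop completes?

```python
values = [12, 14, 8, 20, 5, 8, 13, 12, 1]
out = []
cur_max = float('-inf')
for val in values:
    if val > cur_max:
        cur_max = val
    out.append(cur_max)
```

Running max ends at 20
`out` takes the values: [] → [12] → [12, 14] → [12, 14, 14] → [12, 14, 14, 20] → [12, 14, 14, 20, 20] → [12, 14, 14, 20, 20, 20] → [12, 14, 14, 20, 20, 20, 20] → [12, 14, 14, 20, 20, 20, 20, 20] → [12, 14, 14, 20, 20, 20, 20, 20, 20]
So `out[-1]` = 20

Answer: 20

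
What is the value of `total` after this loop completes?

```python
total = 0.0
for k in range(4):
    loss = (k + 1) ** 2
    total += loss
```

Sum of squared losses 1² + 2² + ... + 4²
`total` takes the values: 0.0 → 1.0 → 5.0 → 14.0 → 30.0

Answer: 30.0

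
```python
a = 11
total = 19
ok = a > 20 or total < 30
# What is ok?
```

Trace:
`a = 11` → a = 11
`total = 19` → total = 19
`ok = a > 20 or total < 30` → ok = True
So ok = True

Answer: True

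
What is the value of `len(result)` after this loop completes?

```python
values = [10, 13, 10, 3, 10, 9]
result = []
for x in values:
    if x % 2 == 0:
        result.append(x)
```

Count even numbers in [10, 13, 10, 3, 10, 9]
`result` takes the values: [] → [10] → [10, 10] → [10, 10, 10]
So `len(result)` = 3

Answer: 3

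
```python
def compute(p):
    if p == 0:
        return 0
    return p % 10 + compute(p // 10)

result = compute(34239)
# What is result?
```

Sum of digits of 34239: 9 + 3 + 2 + 4 + 3 = 21

Answer: 21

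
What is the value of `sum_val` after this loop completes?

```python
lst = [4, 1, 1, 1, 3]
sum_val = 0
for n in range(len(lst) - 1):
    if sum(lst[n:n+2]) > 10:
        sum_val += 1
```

Count windows with sum > 10
`sum_val` takes the values: 0

Answer: 0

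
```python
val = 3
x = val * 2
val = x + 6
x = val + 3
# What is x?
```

Trace:
`val = 3` → val = 3
`x = val * 2` → x = 6
`val = x + 6` → val = 12
`x = val + 3` → x = 15
So x = 15

Answer: 15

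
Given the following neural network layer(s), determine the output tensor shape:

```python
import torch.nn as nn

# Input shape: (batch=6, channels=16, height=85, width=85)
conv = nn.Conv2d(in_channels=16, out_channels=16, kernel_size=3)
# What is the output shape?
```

Input: (6, 16, 85, 85) -> Output: (6, 16, 83, 83)

Answer: (6, 16, 83, 83)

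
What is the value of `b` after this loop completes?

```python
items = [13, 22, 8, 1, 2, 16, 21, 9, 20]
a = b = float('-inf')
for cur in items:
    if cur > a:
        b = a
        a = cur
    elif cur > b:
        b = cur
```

Second largest (with repeats) in [13, 22, 8, 1, 2, 16, 21, 9, 20]
`b` takes the values: -inf → 13 → 16 → 21

Answer: 21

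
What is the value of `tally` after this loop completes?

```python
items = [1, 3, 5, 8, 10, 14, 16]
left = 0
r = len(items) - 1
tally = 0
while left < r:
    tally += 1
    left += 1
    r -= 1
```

Iterations until pointers meet (list length 7)
`tally` takes the values: 0 → 1 → 2 → 3

Answer: 3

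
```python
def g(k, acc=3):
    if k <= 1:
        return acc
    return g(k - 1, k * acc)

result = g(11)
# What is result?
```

Accumulator trace (n, acc): (11, 3) -> (10, 33) -> (9, 330) -> (8, 2970) -> (7, 23760) -> (6, 166320) -> (5, 997920) -> (4, 4989600) -> (3, 19958400) -> (2, 59875200) -> (1, 119750400) -> return 119750400

Answer: 119750400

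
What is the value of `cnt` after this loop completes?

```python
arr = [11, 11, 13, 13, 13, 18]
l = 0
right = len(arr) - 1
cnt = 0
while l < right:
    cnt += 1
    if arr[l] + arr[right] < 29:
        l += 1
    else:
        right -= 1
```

Steps to find pair summing to 29
`cnt` takes the values: 0 → 1 → 2 → 3 → 4 → 5

Answer: 5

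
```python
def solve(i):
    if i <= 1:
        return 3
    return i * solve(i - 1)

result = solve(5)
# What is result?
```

solve(5) = 5 * 4 * 3 * 2 * 3 = 360

Answer: 360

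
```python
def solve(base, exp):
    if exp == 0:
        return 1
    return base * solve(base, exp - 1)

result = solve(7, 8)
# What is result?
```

solve(7, 8) = 7 * 7 * 7 * 7 * 7 * 7 * 7 * 7 = 5764801

Answer: 5764801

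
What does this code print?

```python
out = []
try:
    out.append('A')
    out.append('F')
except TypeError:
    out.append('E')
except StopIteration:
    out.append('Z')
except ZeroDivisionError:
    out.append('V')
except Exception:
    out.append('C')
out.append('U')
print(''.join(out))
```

Execution trace: 'A' (try body) → 'F' (try body, no exception) → 'U' (after the try/except). Output: AFU

Answer: AFU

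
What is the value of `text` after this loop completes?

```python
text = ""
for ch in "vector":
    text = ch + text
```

Reverse 'vector'
`text` takes the values: "" → "v" → "ev" → "cev" → "tcev" → "otcev" → "rotcev"

Answer: "rotcev"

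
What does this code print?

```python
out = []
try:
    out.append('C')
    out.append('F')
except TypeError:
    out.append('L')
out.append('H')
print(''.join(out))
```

Execution trace: 'C' (try body) → 'F' (try body, no exception) → 'H' (after the try/except). Output: CFH

Answer: CFH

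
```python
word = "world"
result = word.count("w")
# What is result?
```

Trace:
`word = "world"` → word = 'world'
`result = word.count("w")` → result = 1
So result = 1

Answer: 1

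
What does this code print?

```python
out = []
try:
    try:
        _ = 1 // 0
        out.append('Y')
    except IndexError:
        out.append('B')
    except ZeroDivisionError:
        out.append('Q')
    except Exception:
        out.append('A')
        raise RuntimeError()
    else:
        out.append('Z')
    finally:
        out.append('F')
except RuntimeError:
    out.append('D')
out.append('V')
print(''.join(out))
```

Execution trace: 'Q' (inner except ZeroDivisionError) → 'F' (inner finally) → 'V' (after the try/except). Output: QFV

Answer: QFV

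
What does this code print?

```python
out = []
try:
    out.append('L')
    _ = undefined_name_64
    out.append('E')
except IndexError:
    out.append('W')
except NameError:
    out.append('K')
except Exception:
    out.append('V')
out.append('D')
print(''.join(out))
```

Execution trace: 'L' (try body) → 'K' (except NameError) → 'D' (after the try/except). Output: LKD

Answer: LKD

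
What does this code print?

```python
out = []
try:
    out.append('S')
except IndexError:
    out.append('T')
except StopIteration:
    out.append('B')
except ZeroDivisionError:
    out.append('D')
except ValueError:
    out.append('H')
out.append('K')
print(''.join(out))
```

Execution trace: 'S' (try body, no exception) → 'K' (after the try/except). Output: SK

Answer: SK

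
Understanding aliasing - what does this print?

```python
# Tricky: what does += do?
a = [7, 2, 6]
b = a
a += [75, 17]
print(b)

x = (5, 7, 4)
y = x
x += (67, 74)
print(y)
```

Key concept: += behavior differs for mutable vs immutable.
Step by step:
`a = [7, 2, 6]` → a = [7, 2, 6]
`b = a` → b = [7, 2, 6] (same object as a)
`a += [75, 17]` → a = [7, 2, 6, 75, 17] (same object as b); b = [7, 2, 6, 75, 17] (same object as a)
`print(b)` → prints [7, 2, 6, 75, 17]
`x = (5, 7, 4)` → x = (5, 7, 4)
`y = x` → y = (5, 7, 4)
`x += (67, 74)` → x = (5, 7, 4, 67, 74)
`print(y)` → prints (5, 7, 4)

Answer:
[7, 2, 6, 75, 17]
(5, 7, 4)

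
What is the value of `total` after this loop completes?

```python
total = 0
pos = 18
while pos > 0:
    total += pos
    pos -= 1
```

Sum 18 down to 1
`total` takes the values: 0 → 18 → 35 → 51 → 66 → 80 → 93 → 105 → 116 → 126 → 135 → 143 → 150 → 156 → 161 → 165 → 168 → 170 → 171

Answer: 171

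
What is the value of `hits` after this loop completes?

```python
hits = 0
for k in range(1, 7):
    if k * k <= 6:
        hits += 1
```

Count numbers where k² ≤ 6
`hits` takes the values: 0 → 1 → 2

Answer: 2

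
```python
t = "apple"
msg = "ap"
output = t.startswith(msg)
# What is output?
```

Trace:
`t = "apple"` → t = 'apple'
`msg = "ap"` → msg = 'ap'
`output = t.startswith(msg)` → output = True
So output = True

Answer: True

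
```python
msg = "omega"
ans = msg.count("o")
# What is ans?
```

Trace:
`msg = "omega"` → msg = 'omega'
`ans = msg.count("o")` → ans = 1
So ans = 1

Answer: 1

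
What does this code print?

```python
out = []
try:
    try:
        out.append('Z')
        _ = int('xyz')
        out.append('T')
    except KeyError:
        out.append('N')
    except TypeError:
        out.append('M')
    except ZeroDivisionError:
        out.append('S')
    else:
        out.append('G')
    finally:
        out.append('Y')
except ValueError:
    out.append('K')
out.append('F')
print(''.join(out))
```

Execution trace: 'Z' (try body) → 'Y' (finally) → 'K' (outer except ValueError) → 'F' (after the try/except). Output: ZYKF

Answer: ZYKF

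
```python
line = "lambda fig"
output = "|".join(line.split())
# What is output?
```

Trace:
`line = "lambda fig"` → line = 'lambda fig'
`output = "|".join(line.split())` → output = 'lambda|fig'
So output = 'lambda|fig'

Answer: 'lambda|fig'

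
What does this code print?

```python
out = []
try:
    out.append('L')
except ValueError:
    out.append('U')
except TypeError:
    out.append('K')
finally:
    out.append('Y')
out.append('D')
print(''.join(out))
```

Execution trace: 'L' (try body, no exception) → 'Y' (finally) → 'D' (after the try/except). Output: LYD

Answer: LYD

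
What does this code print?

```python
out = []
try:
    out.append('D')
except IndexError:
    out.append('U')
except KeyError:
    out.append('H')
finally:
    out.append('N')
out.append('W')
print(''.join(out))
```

Execution trace: 'D' (try body, no exception) → 'N' (finally) → 'W' (after the try/except). Output: DNW

Answer: DNW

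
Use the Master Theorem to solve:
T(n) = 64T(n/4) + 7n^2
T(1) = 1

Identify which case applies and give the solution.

a=64, b=4, f(n)=7n^2. log_4(64) = 3. Since c=2 < 3, Case 1 applies: T(n) = Θ(n^log_b(a)) = O(n^3).

Answer: O(n^3) - Case 1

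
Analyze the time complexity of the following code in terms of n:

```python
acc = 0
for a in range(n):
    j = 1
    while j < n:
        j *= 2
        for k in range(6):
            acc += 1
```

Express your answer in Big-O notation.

Each loop level contributes: n × log n × 1. Multiplying the contributions gives O(n log n).

Answer: O(n log n)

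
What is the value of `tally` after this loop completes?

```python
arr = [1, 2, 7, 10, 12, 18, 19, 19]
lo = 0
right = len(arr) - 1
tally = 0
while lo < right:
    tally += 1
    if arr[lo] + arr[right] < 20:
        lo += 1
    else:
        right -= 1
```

Steps to find pair summing to 20
`tally` takes the values: 0 → 1 → 2 → 3 → 4 → 5 → 6 → 7

Answer: 7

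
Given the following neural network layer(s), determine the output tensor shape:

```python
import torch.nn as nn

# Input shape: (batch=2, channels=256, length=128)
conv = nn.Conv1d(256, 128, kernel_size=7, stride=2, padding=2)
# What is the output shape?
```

Input: (2, 256, 128) -> Output: (2, 128, 63)

Answer: (2, 128, 63)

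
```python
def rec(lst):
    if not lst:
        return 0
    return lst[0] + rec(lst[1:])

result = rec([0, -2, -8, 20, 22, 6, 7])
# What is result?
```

0 + (-2) + (-8) + 20 + 22 + 6 + 7 + 0 = 45

Answer: 45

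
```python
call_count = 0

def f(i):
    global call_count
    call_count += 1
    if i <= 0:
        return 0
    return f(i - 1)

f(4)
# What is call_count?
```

Linear recursion stepping by 1: 5 calls from i=4 down to ≤0.

Answer: 5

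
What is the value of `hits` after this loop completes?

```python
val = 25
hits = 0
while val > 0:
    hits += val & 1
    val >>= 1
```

Count set bits in 25 (binary: 0b11001)
`hits` takes the values: 0 → 1 → 2 → 3

Answer: 3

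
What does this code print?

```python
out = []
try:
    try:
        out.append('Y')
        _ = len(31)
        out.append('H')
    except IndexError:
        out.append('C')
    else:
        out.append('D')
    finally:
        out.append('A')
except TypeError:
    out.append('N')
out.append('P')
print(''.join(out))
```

Execution trace: 'Y' (try body) → 'A' (finally) → 'N' (outer except TypeError) → 'P' (after the try/except). Output: YANP

Answer: YANP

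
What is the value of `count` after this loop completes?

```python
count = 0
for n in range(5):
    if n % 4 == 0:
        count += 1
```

Count numbers divisible by 4 in range(5)
`count` takes the values: 0 → 1 → 2

Answer: 2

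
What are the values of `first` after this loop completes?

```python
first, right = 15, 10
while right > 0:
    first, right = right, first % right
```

GCD of 15 and 10
`first` takes the values: 15 → 10 → 5

Answer: 5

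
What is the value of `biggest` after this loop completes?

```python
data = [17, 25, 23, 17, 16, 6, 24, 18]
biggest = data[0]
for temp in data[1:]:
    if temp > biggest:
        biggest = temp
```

Maximum of [17, 25, 23, 17, 16, 6, 24, 18]
`biggest` takes the values: 17 → 25

Answer: 25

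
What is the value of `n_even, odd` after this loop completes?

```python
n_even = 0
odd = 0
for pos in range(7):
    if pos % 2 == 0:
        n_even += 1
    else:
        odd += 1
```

Count evens and odds in range(7)
`n_even, odd` takes the values: (0, 0) → (1, 0) → (1, 1) → (2, 1) → (2, 2) → (3, 2) → (3, 3) → (4, 3)

Answer: 4, 3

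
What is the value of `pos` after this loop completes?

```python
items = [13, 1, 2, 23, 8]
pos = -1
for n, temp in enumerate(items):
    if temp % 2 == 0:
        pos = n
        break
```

First even number index in [13, 1, 2, 23, 8]
`pos` takes the values: -1 → 2

Answer: 2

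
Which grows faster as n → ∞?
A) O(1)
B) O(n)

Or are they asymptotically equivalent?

O(1) vs O(n): Higher order terms dominate.

Answer: B) O(n) grows faster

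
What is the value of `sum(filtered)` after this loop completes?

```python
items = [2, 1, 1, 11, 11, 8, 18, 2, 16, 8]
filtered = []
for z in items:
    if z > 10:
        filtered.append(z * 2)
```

Sum of doubled values > 10
`filtered` takes the values: [] → [22] → [22, 22] → [22, 22, 36] → [22, 22, 36, 32]
So `sum(filtered)` = 112

Answer: 112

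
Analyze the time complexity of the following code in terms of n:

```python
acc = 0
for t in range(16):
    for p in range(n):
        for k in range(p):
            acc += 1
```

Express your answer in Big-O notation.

Each loop level contributes: 1 × n × n. Multiplying the contributions gives O(n^2).

Answer: O(n^2)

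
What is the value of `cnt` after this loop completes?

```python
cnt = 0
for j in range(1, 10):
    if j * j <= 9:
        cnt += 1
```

Count numbers where j² ≤ 9
`cnt` takes the values: 0 → 1 → 2 → 3

Answer: 3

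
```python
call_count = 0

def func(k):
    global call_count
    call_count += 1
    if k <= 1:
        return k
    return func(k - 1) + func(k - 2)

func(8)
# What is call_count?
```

Calls(k) = 1 + Calls(k-1) + Calls(k-2); Calls(0)=Calls(1)=1. For k=8 this gives 67.

Answer: 67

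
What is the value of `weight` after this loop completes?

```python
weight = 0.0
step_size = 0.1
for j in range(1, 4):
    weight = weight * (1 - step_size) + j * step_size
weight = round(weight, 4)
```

Moving average with lr=0.1
`weight` takes the values: 0.0 → 0.1 → 0.29 → 0.561

Answer: 0.561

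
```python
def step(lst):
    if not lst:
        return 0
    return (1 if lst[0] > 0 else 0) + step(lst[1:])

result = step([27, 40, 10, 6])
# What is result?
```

Count of positive elements in [27, 40, 10, 6] = 4

Answer: 4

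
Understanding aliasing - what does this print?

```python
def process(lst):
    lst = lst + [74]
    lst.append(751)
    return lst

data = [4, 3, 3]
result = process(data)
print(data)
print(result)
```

Key concept: rebinding parameter vs mutation.
Step by step:
`data = [4, 3, 3]` → data = [4, 3, 3]
`result = process(data)` → result = [4, 3, 3, 74, 751]
`print(data)` → prints [4, 3, 3]
`print(result)` → prints [4, 3, 3, 74, 751]

Answer:
[4, 3, 3]
[4, 3, 3, 74, 751]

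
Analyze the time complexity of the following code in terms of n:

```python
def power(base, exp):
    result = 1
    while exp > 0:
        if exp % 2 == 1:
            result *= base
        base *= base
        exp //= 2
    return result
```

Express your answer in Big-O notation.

This is Exponentiation by squaring. Time complexity: O(log n).

Answer: O(log n)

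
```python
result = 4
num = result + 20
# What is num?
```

Trace:
`result = 4` → result = 4
`num = result + 20` → num = 24
So num = 24

Answer: 24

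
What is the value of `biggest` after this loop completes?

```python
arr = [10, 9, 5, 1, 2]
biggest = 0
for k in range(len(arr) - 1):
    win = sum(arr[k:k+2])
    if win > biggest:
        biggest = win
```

Max sum of 2-element window in [10, 9, 5, 1, 2]
`biggest` takes the values: 0 → 19

Answer: 19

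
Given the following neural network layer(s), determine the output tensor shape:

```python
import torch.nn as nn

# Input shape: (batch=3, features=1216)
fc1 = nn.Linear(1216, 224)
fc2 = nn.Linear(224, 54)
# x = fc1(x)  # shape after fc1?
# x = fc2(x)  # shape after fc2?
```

Input: (3, 1216) -> after fc1: (3, 224) -> Output: (3, 54)

Answer: (3, 54)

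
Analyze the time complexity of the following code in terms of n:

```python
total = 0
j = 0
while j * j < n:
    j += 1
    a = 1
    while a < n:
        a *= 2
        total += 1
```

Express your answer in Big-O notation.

Each loop level contributes: √n × log n. Multiplying the contributions gives O(√n log n).

Answer: O(√n log n)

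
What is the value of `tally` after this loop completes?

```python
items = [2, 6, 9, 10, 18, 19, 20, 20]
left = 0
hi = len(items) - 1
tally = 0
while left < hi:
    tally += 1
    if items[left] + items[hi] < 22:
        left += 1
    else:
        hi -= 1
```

Steps to find pair summing to 22
`tally` takes the values: 0 → 1 → 2 → 3 → 4 → 5 → 6 → 7

Answer: 7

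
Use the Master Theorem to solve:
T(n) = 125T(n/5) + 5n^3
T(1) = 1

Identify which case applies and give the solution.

a=125, b=5, f(n)=5n^3. log_5(125) = 3. Since c=3 = 3, Case 2 applies: T(n) = Θ(n^log_b(a) · log n) = O(n^3 log n).

Answer: O(n^3 log n) - Case 2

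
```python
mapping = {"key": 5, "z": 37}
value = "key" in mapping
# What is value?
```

Trace:
`mapping = {"key": 5, "z": 37}` → mapping = {'key': 5, 'z': 37}
`value = "key" in mapping` → value = True
So value = True

Answer: True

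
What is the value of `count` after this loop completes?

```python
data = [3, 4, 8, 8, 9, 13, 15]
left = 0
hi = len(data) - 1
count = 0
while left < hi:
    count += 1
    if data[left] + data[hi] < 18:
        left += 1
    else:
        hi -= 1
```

Steps to find pair summing to 18
`count` takes the values: 0 → 1 → 2 → 3 → 4 → 5 → 6

Answer: 6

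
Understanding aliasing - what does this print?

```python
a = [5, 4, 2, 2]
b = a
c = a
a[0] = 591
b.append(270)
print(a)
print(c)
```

Key concept: multiple aliases.
Step by step:
`a = [5, 4, 2, 2]` → a = [5, 4, 2, 2]
`b = a` → b = [5, 4, 2, 2] (same object as a)
`c = a` → c = [5, 4, 2, 2] (same object as a, b)
`a[0] = 591` → a = [591, 4, 2, 2] (same object as b, c); b = [591, 4, 2, 2] (same object as a, c); c = [591, 4, 2, 2] (same object as a, b)
`b.append(270)` → a = [591, 4, 2, 2, 270] (same object as b, c); b = [591, 4, 2, 2, 270] (same object as a, c); c = [591, 4, 2, 2, 270] (same object as a, b)
`print(a)` → prints [591, 4, 2, 2, 270]
`print(c)` → prints [591, 4, 2, 2, 270]

Answer:
[591, 4, 2, 2, 270]
[591, 4, 2, 2, 270]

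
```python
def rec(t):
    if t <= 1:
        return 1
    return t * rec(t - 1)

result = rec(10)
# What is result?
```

rec(10) = 10 * 9 * 8 * 7 * 6 * 5 * 4 * 3 * 2 * 1 = 3628800

Answer: 3628800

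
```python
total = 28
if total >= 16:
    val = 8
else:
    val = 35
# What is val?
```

Trace:
`total = 28` → total = 28
`if total >= 16: ...` → total >= 16 is True → val = 8
So val = 8

Answer: 8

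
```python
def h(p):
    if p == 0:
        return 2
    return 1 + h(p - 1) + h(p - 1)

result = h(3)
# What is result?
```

h(p) = 1 + 2·h(p-1), h(0)=2. Closed form: (2+1)·2^3 - 1 = 23.

Answer: 23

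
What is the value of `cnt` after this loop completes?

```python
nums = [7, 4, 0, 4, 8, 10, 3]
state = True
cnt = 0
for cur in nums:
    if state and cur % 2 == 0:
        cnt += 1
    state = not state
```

Count even values at even positions
`cnt` takes the values: 0 → 1 → 2

Answer: 2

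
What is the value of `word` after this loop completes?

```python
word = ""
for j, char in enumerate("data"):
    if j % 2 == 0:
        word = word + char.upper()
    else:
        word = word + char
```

Uppercase even positions in 'data'
`word` takes the values: "" → "D" → "Da" → "DaT" → "DaTa"

Answer: "DaTa"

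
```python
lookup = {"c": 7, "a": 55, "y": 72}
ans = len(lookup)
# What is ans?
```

Trace:
`lookup = {"c": 7, "a": 55, "y": 72}` → lookup = {'c': 7, 'a': 55, 'y': 72}
`ans = len(lookup)` → ans = 3
So ans = 3

Answer: 3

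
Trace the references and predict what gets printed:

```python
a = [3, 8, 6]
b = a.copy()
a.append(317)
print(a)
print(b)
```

Key concept: list.copy() creates independent copy.
Step by step:
`a = [3, 8, 6]` → a = [3, 8, 6]
`b = a.copy()` → b = [3, 8, 6]
`a.append(317)` → a = [3, 8, 6, 317]
`print(a)` → prints [3, 8, 6, 317]
`print(b)` → prints [3, 8, 6]

Answer:
[3, 8, 6, 317]
[3, 8, 6]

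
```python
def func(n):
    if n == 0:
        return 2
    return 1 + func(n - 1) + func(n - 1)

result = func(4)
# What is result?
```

func(n) = 1 + 2·func(n-1), func(0)=2. Closed form: (2+1)·2^4 - 1 = 47.

Answer: 47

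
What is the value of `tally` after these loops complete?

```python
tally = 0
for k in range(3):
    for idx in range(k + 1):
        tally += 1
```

Triangle: 1 + 2 + ... + 3
`tally` takes the values: 0 → 1 → 2 → 3 → 4 → 5 → 6

Answer: 6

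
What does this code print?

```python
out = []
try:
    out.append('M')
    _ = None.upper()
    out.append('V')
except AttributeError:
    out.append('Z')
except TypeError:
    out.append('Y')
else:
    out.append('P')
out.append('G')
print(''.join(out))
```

Execution trace: 'M' (try body) → 'Z' (except AttributeError) → 'G' (after the try/except). Output: MZG

Answer: MZG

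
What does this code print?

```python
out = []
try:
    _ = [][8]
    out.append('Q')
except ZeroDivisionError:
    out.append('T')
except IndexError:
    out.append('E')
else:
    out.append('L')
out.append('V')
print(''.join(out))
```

Execution trace: 'E' (except IndexError) → 'V' (after the try/except). Output: EV

Answer: EV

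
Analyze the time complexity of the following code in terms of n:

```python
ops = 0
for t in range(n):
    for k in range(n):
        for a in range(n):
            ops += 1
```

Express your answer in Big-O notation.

Each loop level contributes: n × n × n. Multiplying the contributions gives O(n^3).

Answer: O(n^3)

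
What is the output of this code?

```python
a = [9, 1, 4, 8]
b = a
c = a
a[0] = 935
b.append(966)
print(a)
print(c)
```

Key concept: multiple aliases.
Step by step:
`a = [9, 1, 4, 8]` → a = [9, 1, 4, 8]
`b = a` → b = [9, 1, 4, 8] (same object as a)
`c = a` → c = [9, 1, 4, 8] (same object as a, b)
`a[0] = 935` → a = [935, 1, 4, 8] (same object as b, c); b = [935, 1, 4, 8] (same object as a, c); c = [935, 1, 4, 8] (same object as a, b)
`b.append(966)` → a = [935, 1, 4, 8, 966] (same object as b, c); b = [935, 1, 4, 8, 966] (same object as a, c); c = [935, 1, 4, 8, 966] (same object as a, b)
`print(a)` → prints [935, 1, 4, 8, 966]
`print(c)` → prints [935, 1, 4, 8, 966]

Answer:
[935, 1, 4, 8, 966]
[935, 1, 4, 8, 966]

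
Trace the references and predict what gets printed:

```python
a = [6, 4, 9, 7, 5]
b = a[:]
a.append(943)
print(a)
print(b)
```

Key concept: slice [:] creates copy.
Step by step:
`a = [6, 4, 9, 7, 5]` → a = [6, 4, 9, 7, 5]
`b = a[:]` → b = [6, 4, 9, 7, 5]
`a.append(943)` → a = [6, 4, 9, 7, 5, 943]
`print(a)` → prints [6, 4, 9, 7, 5, 943]
`print(b)` → prints [6, 4, 9, 7, 5]

Answer:
[6, 4, 9, 7, 5, 943]
[6, 4, 9, 7, 5]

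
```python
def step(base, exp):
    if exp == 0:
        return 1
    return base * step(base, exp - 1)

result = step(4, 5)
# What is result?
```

step(4, 5) = 4 * 4 * 4 * 4 * 4 = 1024

Answer: 1024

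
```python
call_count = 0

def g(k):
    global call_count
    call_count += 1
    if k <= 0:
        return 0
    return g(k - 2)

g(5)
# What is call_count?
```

Linear recursion stepping by 2: 4 calls from k=5 down to ≤0.

Answer: 4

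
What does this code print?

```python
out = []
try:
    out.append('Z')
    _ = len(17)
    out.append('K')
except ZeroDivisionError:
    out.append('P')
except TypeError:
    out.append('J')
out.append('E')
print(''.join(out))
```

Execution trace: 'Z' (try body) → 'J' (except TypeError) → 'E' (after the try/except). Output: ZJE

Answer: ZJE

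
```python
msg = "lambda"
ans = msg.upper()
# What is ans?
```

Trace:
`msg = "lambda"` → msg = 'lambda'
`ans = msg.upper()` → ans = 'LAMBDA'
So ans = 'LAMBDA'

Answer: 'LAMBDA'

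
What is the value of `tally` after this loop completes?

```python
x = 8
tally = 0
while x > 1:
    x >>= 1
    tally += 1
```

Count right shifts until 1
`tally` takes the values: 0 → 1 → 2 → 3

Answer: 3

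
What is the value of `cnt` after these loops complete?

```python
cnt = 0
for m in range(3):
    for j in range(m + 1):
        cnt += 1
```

Triangle: 1 + 2 + ... + 3
`cnt` takes the values: 0 → 1 → 2 → 3 → 4 → 5 → 6

Answer: 6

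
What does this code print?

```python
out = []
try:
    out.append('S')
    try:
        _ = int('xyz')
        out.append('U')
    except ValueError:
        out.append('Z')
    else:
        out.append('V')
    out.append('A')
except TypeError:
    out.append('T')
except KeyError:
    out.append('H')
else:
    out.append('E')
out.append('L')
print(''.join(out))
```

Execution trace: 'S' (try body) → 'Z' (inner except ValueError) → 'A' (try body, no exception) → 'E' (else) → 'L' (after the try/except). Output: SZAEL

Answer: SZAEL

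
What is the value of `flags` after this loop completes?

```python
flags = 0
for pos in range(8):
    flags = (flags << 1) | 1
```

Build 8 consecutive 1-bits: 0b11111111
`flags` takes the values: 0 → 1 → 3 → 7 → 15 → 31 → 63 → 127 → 255

Answer: 255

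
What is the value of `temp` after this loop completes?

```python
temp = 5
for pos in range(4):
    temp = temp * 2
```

Multiply by 2, 4 times: 5 * 2^4 = 80
`temp` takes the values: 5 → 10 → 20 → 40 → 80

Answer: 80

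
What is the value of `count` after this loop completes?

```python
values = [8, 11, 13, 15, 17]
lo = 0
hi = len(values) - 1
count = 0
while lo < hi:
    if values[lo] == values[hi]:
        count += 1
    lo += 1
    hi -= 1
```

Count matching pairs from ends
`count` takes the values: 0

Answer: 0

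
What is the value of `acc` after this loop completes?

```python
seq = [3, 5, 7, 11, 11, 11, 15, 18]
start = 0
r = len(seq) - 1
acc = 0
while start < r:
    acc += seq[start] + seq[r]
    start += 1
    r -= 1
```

Sum of pairs from ends
`acc` takes the values: 0 → 21 → 41 → 59 → 81

Answer: 81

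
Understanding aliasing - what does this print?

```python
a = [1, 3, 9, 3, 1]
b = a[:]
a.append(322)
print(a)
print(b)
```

Key concept: slice [:] creates copy.
Step by step:
`a = [1, 3, 9, 3, 1]` → a = [1, 3, 9, 3, 1]
`b = a[:]` → b = [1, 3, 9, 3, 1]
`a.append(322)` → a = [1, 3, 9, 3, 1, 322]
`print(a)` → prints [1, 3, 9, 3, 1, 322]
`print(b)` → prints [1, 3, 9, 3, 1]

Answer:
[1, 3, 9, 3, 1, 322]
[1, 3, 9, 3, 1]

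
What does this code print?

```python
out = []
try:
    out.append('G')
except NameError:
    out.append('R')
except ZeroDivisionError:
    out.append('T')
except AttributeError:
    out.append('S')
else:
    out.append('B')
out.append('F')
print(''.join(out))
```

Execution trace: 'G' (try body, no exception) → 'B' (else) → 'F' (after the try/except). Output: GBF

Answer: GBF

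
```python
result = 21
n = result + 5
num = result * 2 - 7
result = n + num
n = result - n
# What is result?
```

Trace:
`result = 21` → result = 21
`n = result + 5` → n = 26
`num = result * 2 - 7` → num = 35
`result = n + num` → result = 61
`n = result - n` → n = 35
So result = 61

Answer: 61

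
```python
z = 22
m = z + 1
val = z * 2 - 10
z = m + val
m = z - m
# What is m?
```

Trace:
`z = 22` → z = 22
`m = z + 1` → m = 23
`val = z * 2 - 10` → val = 34
`z = m + val` → z = 57
`m = z - m` → m = 34
So m = 34

Answer: 34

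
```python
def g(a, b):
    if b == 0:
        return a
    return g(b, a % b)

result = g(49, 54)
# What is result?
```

g(49, 54) -> g(54, 49) -> g(49, 5) -> g(5, 4) -> g(4, 1) -> g(1, 0) -> 1

Answer: 1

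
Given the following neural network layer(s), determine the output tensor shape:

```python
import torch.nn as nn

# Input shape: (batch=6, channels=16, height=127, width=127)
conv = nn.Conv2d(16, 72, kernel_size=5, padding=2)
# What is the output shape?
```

Input: (6, 16, 127, 127) -> Output: (6, 72, 127, 127)

Answer: (6, 72, 127, 127)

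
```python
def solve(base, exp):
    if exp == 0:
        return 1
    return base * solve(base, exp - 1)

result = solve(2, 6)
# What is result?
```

solve(2, 6) = 2 * 2 * 2 * 2 * 2 * 2 = 64

Answer: 64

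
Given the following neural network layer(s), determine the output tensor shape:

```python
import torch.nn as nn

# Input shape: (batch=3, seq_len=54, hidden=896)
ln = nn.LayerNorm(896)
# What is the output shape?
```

Input: (3, 54, 896) -> Output: (3, 54, 896)

Answer: (3, 54, 896)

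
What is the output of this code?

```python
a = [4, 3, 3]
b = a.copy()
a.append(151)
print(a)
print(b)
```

Key concept: list.copy() creates independent copy.
Step by step:
`a = [4, 3, 3]` → a = [4, 3, 3]
`b = a.copy()` → b = [4, 3, 3]
`a.append(151)` → a = [4, 3, 3, 151]
`print(a)` → prints [4, 3, 3, 151]
`print(b)` → prints [4, 3, 3]

Answer:
[4, 3, 3, 151]
[4, 3, 3]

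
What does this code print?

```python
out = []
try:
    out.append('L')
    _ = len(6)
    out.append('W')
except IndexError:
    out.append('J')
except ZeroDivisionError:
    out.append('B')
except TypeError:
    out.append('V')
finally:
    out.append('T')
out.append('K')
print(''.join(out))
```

Execution trace: 'L' (try body) → 'V' (except TypeError) → 'T' (finally) → 'K' (after the try/except). Output: LVTK

Answer: LVTK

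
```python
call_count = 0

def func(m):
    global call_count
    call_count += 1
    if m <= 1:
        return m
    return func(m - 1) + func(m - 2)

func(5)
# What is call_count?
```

Calls(m) = 1 + Calls(m-1) + Calls(m-2); Calls(0)=Calls(1)=1. For m=5 this gives 15.

Answer: 15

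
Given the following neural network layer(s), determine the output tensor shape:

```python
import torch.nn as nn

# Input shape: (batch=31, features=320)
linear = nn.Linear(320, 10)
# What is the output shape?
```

Input: (31, 320) -> Output: (31, 10)

Answer: (31, 10)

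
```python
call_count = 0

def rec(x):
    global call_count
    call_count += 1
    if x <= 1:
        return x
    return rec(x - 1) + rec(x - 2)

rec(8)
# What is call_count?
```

Calls(x) = 1 + Calls(x-1) + Calls(x-2); Calls(0)=Calls(1)=1. For x=8 this gives 67.

Answer: 67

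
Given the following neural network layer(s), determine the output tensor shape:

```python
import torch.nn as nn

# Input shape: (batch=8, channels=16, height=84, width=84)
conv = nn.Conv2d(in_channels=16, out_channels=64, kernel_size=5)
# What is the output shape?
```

Input: (8, 16, 84, 84) -> Output: (8, 64, 80, 80)

Answer: (8, 64, 80, 80)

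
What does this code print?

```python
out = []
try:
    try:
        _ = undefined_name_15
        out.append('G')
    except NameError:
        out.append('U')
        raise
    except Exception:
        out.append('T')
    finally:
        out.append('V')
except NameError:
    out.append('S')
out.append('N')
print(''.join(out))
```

Execution trace: 'U' (inner except NameError) → 'V' (inner finally) → 'S' (outer except NameError) → 'N' (after the try/except). Output: UVSN

Answer: UVSN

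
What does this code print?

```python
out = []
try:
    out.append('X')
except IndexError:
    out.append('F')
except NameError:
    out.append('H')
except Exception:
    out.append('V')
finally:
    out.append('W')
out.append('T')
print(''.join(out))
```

Execution trace: 'X' (try body, no exception) → 'W' (finally) → 'T' (after the try/except). Output: XWT

Answer: XWT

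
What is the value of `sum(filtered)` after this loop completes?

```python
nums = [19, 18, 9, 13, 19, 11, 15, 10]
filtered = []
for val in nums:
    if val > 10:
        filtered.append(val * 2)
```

Sum of doubled values > 10
`filtered` takes the values: [] → [38] → [38, 36] → [38, 36, 26] → [38, 36, 26, 38] → [38, 36, 26, 38, 22] → [38, 36, 26, 38, 22, 30]
So `sum(filtered)` = 190

Answer: 190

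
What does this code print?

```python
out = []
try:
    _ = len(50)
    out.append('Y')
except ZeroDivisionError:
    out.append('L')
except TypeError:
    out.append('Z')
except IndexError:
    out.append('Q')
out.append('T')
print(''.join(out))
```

Execution trace: 'Z' (except TypeError) → 'T' (after the try/except). Output: ZT

Answer: ZT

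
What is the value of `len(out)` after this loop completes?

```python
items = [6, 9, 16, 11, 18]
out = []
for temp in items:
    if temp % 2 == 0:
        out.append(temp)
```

Count even numbers in [6, 9, 16, 11, 18]
`out` takes the values: [] → [6] → [6, 16] → [6, 16, 18]
So `len(out)` = 3

Answer: 3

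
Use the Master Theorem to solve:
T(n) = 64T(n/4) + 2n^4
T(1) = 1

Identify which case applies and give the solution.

a=64, b=4, f(n)=2n^4. log_4(64) = 3. Since c=4 > 3 and the regularity condition holds (64(n/4)^4 = (64/4^4)n^4 with 64/4^4 < 1), Case 3 applies: T(n) = Θ(f(n)) = O(n^4).

Answer: O(n^4) - Case 3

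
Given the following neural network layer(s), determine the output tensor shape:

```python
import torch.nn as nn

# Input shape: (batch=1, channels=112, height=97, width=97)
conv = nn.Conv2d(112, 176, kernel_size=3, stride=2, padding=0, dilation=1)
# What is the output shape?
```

Input: (1, 112, 97, 97) -> Output: (1, 176, 48, 48)

Answer: (1, 176, 48, 48)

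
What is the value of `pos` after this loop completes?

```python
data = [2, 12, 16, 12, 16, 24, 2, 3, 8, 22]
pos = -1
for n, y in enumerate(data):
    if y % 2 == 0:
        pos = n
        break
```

First even number index in [2, 12, 16, 12, 16, 24, 2, 3, 8, 22]
`pos` takes the values: -1 → 0

Answer: 0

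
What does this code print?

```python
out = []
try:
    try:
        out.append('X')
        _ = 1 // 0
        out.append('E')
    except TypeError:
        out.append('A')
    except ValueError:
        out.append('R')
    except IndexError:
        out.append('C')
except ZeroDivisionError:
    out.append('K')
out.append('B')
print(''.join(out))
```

Execution trace: 'X' (try body) → 'K' (outer except ZeroDivisionError) → 'B' (after the try/except). Output: XKB

Answer: XKB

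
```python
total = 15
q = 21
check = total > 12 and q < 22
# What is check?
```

Trace:
`total = 15` → total = 15
`q = 21` → q = 21
`check = total > 12 and q < 22` → check = True
So check = True

Answer: True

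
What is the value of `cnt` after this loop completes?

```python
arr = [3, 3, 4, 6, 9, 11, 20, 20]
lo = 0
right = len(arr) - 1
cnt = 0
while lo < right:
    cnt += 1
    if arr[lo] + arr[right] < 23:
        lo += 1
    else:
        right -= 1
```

Steps to find pair summing to 23
`cnt` takes the values: 0 → 1 → 2 → 3 → 4 → 5 → 6 → 7

Answer: 7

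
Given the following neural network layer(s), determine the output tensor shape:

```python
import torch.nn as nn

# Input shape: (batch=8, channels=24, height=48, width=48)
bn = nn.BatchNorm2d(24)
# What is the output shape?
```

Input: (8, 24, 48, 48) -> Output: (8, 24, 48, 48)

Answer: (8, 24, 48, 48)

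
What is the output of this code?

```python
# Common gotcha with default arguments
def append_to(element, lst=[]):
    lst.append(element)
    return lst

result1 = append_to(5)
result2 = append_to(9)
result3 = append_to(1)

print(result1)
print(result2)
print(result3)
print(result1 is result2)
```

Key concept: mutable default argument gotcha.
Step by step:
`result1 = append_to(5)` → result1 = [5]
`result2 = append_to(9)` → result1 = [5, 9] (same object as result2); result2 = [5, 9] (same object as result1)
`result3 = append_to(1)` → result1 = [5, 9, 1] (same object as result2, result3); result2 = [5, 9, 1] (same object as result1, result3); result3 = [5, 9, 1] (same object as result1, result2)
`print(result1)` → prints [5, 9, 1]
`print(result2)` → prints [5, 9, 1]
`print(result3)` → prints [5, 9, 1]
`print(result1 is result2)` → prints True

Answer:
[5, 9, 1]
[5, 9, 1]
[5, 9, 1]
True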